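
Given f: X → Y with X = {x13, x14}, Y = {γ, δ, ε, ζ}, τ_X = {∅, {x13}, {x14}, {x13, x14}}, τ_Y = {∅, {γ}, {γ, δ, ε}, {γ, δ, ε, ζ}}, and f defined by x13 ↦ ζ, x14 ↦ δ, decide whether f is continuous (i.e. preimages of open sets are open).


f IS continuous.

Compute f^{-1}(U) for each U ∈ τ_Y:
  U = ∅: f^{-1}(U) = ∅ ∈ τ_X ✓.
  U = {γ}: f^{-1}(U) = ∅ ∈ τ_X ✓.
  U = {γ, δ, ε}: f^{-1}(U) = {x14} ∈ τ_X ✓.
  U = {γ, δ, ε, ζ}: f^{-1}(U) = {x13, x14} ∈ τ_X ✓.
Every preimage lies in τ_X, so f IS continuous.


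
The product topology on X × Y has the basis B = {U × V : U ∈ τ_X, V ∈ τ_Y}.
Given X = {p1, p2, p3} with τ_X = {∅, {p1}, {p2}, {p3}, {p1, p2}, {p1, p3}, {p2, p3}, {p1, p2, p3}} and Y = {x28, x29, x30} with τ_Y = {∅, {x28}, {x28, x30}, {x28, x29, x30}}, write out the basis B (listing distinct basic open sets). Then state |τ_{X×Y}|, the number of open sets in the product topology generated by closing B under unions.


Basis B = {∅ × ∅, {p1} × {x28}, {p2} × {x28}, {p3} × {x28}, {p1} × {x28, x30}, {p1, p2} × {x28}, {p1, p3} × {x28}, {p2} × {x28, x30}, {p2, p3} × {x28}, {p3} × {x28, x30}, {p1} × {x28, x29, x30}, {p1, p2, p3} × {x28}, {p2} × {x28, x29, x30}, {p3} × {x28, x29, x30}, {p1, p2} × {x28, x30}, {p1, p3} × {x28, x30}, {p2, p3} × {x28, x30}, {p1, p2} × {x28, x29, x30}, {p1, p3} × {x28, x29, x30}, {p1, p2, p3} × {x28, x30}, {p2, p3} × {x28, x29, x30}, {p1, p2, p3} × {x28, x29, x30}}; |τ_{X×Y}| = 64.

Enumerate products U × V with U ∈ τ_X, V ∈ τ_Y (deduplicated):
  ∅ × ∅ = {} (∅)
  {p1} × {x28} = {(p1,x28)}
  {p2} × {x28} = {(p2,x28)}
  {p3} × {x28} = {(p3,x28)}
  {p1} × {x28, x30} = {(p1,x28), (p1,x30)}
  {p1, p2} × {x28} = {(p1,x28), (p2,x28)}
  {p1, p3} × {x28} = {(p1,x28), (p3,x28)}
  {p2} × {x28, x30} = {(p2,x28), (p2,x30)}
  {p2, p3} × {x28} = {(p2,x28), (p3,x28)}
  {p3} × {x28, x30} = {(p3,x28), (p3,x30)}
  {p1} × {x28, x29, x30} = {(p1,x28), (p1,x29), (p1,x30)}
  {p1, p2, p3} × {x28} = {(p1,x28), (p2,x28), (p3,x28)}
  {p2} × {x28, x29, x30} = {(p2,x28), (p2,x29), (p2,x30)}
  {p3} × {x28, x29, x30} = {(p3,x28), (p3,x29), (p3,x30)}
  {p1, p2} × {x28, x30} = {(p1,x28), (p1,x30), (p2,x28), (p2,x30)}
  {p1, p3} × {x28, x30} = {(p1,x28), (p1,x30), (p3,x28), (p3,x30)}
  {p2, p3} × {x28, x30} = {(p2,x28), (p2,x30), (p3,x28), (p3,x30)}
  {p1, p2} × {x28, x29, x30} = {(p1,x28), (p1,x29), (p1,x30), (p2,x28), (p2,x29), (p2,x30)}
  {p1, p3} × {x28, x29, x30} = {(p1,x28), (p1,x29), (p1,x30), (p3,x28), (p3,x29), (p3,x30)}
  {p1, p2, p3} × {x28, x30} = {(p1,x28), (p1,x30), (p2,x28), (p2,x30), (p3,x28), (p3,x30)}
  {p2, p3} × {x28, x29, x30} = {(p2,x28), (p2,x29), (p2,x30), (p3,x28), (p3,x29), (p3,x30)}
  {p1, p2, p3} × {x28, x29, x30} = {(p1,x28), (p1,x29), (p1,x30), (p2,x28), (p2,x29), (p2,x30), (p3,x28), (p3,x29), (p3,x30)}
These 22 distinct sets form the basis B.
Close under arbitrary unions to get τ_{X×Y}; counting gives |τ_{X×Y}| = 64.


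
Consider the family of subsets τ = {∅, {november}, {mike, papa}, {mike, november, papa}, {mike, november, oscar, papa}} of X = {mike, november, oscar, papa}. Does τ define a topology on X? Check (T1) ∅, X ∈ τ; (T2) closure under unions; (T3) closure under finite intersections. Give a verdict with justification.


τ IS a topology on X.

Axiom (T1): ∅ ∈ τ? Yes; X ∈ τ? Yes.
Axiom (T2/T3): check pairwise unions and intersections of members of τ.
All pairwise intersections and unions checked — each lies in τ. Therefore τ satisfies (T1), (T2), (T3): it IS a topology on X.


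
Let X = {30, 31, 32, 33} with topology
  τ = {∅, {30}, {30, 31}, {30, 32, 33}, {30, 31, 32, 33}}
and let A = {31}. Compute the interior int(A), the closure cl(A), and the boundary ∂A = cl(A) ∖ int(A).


int(A) = ∅, cl(A) = {31}, ∂A = {31}.

Closed sets in (X, τ) are complements of opens:
  closed(X, τ) = {∅, {31}, {32, 33}, {31, 32, 33}, {30, 31, 32, 33}}.
int(A) = ⋃ {U ∈ τ : U ⊆ A}. Opens contained in A: ∅.
Taking the union of these: int(A) = ∅.
cl(A) = ⋂ {C closed : A ⊆ C}. Closed sets containing A: {31}, {31, 32, 33}, {30, 31, 32, 33}.
Intersecting these: cl(A) = {31}.
∂A = cl(A) ∖ int(A) = {31} ∖ ∅ = {31}.


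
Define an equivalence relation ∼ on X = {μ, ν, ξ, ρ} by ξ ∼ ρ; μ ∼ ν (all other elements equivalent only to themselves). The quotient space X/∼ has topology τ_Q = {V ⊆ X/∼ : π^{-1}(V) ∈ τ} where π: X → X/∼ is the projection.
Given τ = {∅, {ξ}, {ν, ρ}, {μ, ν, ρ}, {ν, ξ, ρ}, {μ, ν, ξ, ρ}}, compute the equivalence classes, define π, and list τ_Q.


X/∼ = {[μ=ν], [ξ=ρ]}; |τ_Q| = 2.

Equivalence classes: [μ=ν], [ξ=ρ].
Quotient map π: X → X/∼ sends μ ↦ [μ=ν], ν ↦ [μ=ν], ξ ↦ [ξ=ρ], ρ ↦ [ξ=ρ].
For each subset V ⊆ X/∼, compute π^{-1}(V) ⊆ X and check whether π^{-1}(V) ∈ τ. V is open in τ_Q iff π^{-1}(V) ∈ τ.
  V = {}: π^{-1}(V) = ∅ ∈ τ ✓.
  V = {[μ=ν]}: π^{-1}(V) = {μ, ν} ∉ τ ✗.
  V = {[ξ=ρ]}: π^{-1}(V) = {ξ, ρ} ∉ τ ✗.
  V = {[μ=ν], [ξ=ρ]}: π^{-1}(V) = {μ, ν, ξ, ρ} ∈ τ ✓.
Open sets in the quotient: τ_Q = {{}, {[μ=ν], [ξ=ρ]}} (2 elements).


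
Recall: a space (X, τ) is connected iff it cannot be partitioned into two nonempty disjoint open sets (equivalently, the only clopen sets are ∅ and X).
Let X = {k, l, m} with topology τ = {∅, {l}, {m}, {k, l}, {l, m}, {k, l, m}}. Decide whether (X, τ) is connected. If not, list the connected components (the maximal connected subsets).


(X, τ) is disconnected; components = [{m}, {k, l}].

Find clopen sets (U ∈ τ with X ∖ U ∈ τ):
  U = ∅, X ∖ U = {k, l, m} — both open, so U is clopen.
  U = {m}, X ∖ U = {k, l} — both open, so U is clopen.
  U = {k, l}, X ∖ U = {m} — both open, so U is clopen.
  U = {k, l, m}, X ∖ U = ∅ — both open, so U is clopen.
Nontrivial clopen(s) exist: e.g. {k, l}. So (X, τ) is disconnected.
Compute connected components by grouping points that agree on all clopens:
  component: {m}
  component: {k, l}


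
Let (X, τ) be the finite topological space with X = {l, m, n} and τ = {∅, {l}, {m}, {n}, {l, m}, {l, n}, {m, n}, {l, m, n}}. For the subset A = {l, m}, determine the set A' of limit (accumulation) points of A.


A' = ∅

For each x ∈ X, list the open sets U ∈ τ with x ∈ U, then check whether U ∩ (A ∖ {x}) ≠ ∅ for every such U.
  x = l: open {l} ∋ x has {l} ∩ (A ∖ {l}) = ∅, so x is NOT a limit point.
  x = m: open {m} ∋ x has {m} ∩ (A ∖ {m}) = ∅, so x is NOT a limit point.
  x = n: open {n} ∋ x has {n} ∩ (A ∖ {n}) = ∅, so x is NOT a limit point.
Collecting: A' = ∅.


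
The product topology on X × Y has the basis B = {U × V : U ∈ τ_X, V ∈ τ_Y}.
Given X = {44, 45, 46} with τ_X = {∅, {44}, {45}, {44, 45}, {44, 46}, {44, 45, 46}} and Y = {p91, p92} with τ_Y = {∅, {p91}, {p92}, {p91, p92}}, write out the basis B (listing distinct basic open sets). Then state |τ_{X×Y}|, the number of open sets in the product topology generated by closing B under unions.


Basis B = {∅ × ∅, {44} × {p91}, {44} × {p92}, {45} × {p91}, {45} × {p92}, {44} × {p91, p92}, {44, 45} × {p91}, {44, 46} × {p91}, {44, 45} × {p92}, {44, 46} × {p92}, {45} × {p91, p92}, {44, 45, 46} × {p91}, {44, 45, 46} × {p92}, {44, 45} × {p91, p92}, {44, 46} × {p91, p92}, {44, 45, 46} × {p91, p92}}; |τ_{X×Y}| = 36.

Enumerate products U × V with U ∈ τ_X, V ∈ τ_Y (deduplicated):
  ∅ × ∅ = {} (∅)
  {44} × {p91} = {(44,p91)}
  {44} × {p92} = {(44,p92)}
  {45} × {p91} = {(45,p91)}
  {45} × {p92} = {(45,p92)}
  {44} × {p91, p92} = {(44,p91), (44,p92)}
  {44, 45} × {p91} = {(44,p91), (45,p91)}
  {44, 46} × {p91} = {(44,p91), (46,p91)}
  {44, 45} × {p92} = {(44,p92), (45,p92)}
  {44, 46} × {p92} = {(44,p92), (46,p92)}
  {45} × {p91, p92} = {(45,p91), (45,p92)}
  {44, 45, 46} × {p91} = {(44,p91), (45,p91), (46,p91)}
  {44, 45, 46} × {p92} = {(44,p92), (45,p92), (46,p92)}
  {44, 45} × {p91, p92} = {(44,p91), (44,p92), (45,p91), (45,p92)}
  {44, 46} × {p91, p92} = {(44,p91), (44,p92), (46,p91), (46,p92)}
  {44, 45, 46} × {p91, p92} = {(44,p91), (44,p92), (45,p91), (45,p92), (46,p91), (46,p92)}
These 16 distinct sets form the basis B.
Close under arbitrary unions to get τ_{X×Y}; counting gives |τ_{X×Y}| = 36.


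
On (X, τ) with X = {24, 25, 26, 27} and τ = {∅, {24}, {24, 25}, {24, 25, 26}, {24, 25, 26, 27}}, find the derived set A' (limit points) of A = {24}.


A' = {25, 26, 27}

For each x ∈ X, list the open sets U ∈ τ with x ∈ U, then check whether U ∩ (A ∖ {x}) ≠ ∅ for every such U.
  x = 24: open {24} ∋ x has {24} ∩ (A ∖ {24}) = ∅, so x is NOT a limit point.
  x = 25: opens ∋ x are {24, 25}, {24, 25, 26}, {24, 25, 26, 27}; each meets A ∖ {25}, so x IS a limit point.
  x = 26: opens ∋ x are {24, 25, 26}, {24, 25, 26, 27}; each meets A ∖ {26}, so x IS a limit point.
  x = 27: opens ∋ x are {24, 25, 26, 27}; each meets A ∖ {27}, so x IS a limit point.
Collecting: A' = {25, 26, 27}.


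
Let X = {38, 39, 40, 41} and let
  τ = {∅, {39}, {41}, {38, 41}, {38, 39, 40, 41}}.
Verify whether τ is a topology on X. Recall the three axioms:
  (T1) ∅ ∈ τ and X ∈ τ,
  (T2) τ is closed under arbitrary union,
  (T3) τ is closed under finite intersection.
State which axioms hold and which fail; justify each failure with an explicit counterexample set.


τ is NOT a topology on X.

Axiom (T1): ∅ ∈ τ? Yes; X ∈ τ? Yes.
Axiom (T2/T3): check pairwise unions and intersections of members of τ.
Counterexample for (T2): {39} ∪ {41} = {39, 41} ∉ τ. Therefore τ is NOT a topology.


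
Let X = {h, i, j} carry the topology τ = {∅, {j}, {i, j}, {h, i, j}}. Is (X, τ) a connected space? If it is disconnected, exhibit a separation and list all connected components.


(X, τ) is connected.

Find clopen sets (U ∈ τ with X ∖ U ∈ τ):
  U = ∅, X ∖ U = {h, i, j} — both open, so U is clopen.
  U = {h, i, j}, X ∖ U = ∅ — both open, so U is clopen.
Only trivial clopens (∅ and X) exist, so (X, τ) is connected.
Compute connected components by grouping points that agree on all clopens:
  component: {h, i, j}


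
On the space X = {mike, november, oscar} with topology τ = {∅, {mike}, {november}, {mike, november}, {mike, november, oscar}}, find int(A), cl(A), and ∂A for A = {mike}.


int(A) = {mike}, cl(A) = {mike, oscar}, ∂A = {oscar}.

Closed sets in (X, τ) are complements of opens:
  closed(X, τ) = {∅, {oscar}, {mike, oscar}, {november, oscar}, {mike, november, oscar}}.
int(A) = ⋃ {U ∈ τ : U ⊆ A}. Opens contained in A: ∅, {mike}.
Taking the union of these: int(A) = {mike}.
cl(A) = ⋂ {C closed : A ⊆ C}. Closed sets containing A: {mike, oscar}, {mike, november, oscar}.
Intersecting these: cl(A) = {mike, oscar}.
∂A = cl(A) ∖ int(A) = {mike, oscar} ∖ {mike} = {oscar}.


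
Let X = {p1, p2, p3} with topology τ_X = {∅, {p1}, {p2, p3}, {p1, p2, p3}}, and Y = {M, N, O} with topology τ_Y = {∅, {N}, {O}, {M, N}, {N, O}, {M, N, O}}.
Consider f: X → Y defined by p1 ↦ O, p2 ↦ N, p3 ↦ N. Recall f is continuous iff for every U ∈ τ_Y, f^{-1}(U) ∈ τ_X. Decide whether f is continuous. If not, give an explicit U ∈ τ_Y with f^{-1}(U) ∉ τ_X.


f IS continuous.

Compute f^{-1}(U) for each U ∈ τ_Y:
  U = ∅: f^{-1}(U) = ∅ ∈ τ_X ✓.
  U = {N}: f^{-1}(U) = {p2, p3} ∈ τ_X ✓.
  U = {O}: f^{-1}(U) = {p1} ∈ τ_X ✓.
  U = {M, N}: f^{-1}(U) = {p2, p3} ∈ τ_X ✓.
  U = {N, O}: f^{-1}(U) = {p1, p2, p3} ∈ τ_X ✓.
  U = {M, N, O}: f^{-1}(U) = {p1, p2, p3} ∈ τ_X ✓.
Every preimage lies in τ_X, so f IS continuous.


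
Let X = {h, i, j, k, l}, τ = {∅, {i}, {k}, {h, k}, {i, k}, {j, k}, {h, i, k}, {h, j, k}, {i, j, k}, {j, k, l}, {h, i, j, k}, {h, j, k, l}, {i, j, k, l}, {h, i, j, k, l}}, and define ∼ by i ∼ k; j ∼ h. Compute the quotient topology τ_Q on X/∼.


X/∼ = {[h=j], [i=k], [l]}; |τ_Q| = 4.

Equivalence classes: [h=j], [i=k], [l].
Quotient map π: X → X/∼ sends h ↦ [h=j], i ↦ [i=k], j ↦ [h=j], k ↦ [i=k], l ↦ [l].
For each subset V ⊆ X/∼, compute π^{-1}(V) ⊆ X and check whether π^{-1}(V) ∈ τ. V is open in τ_Q iff π^{-1}(V) ∈ τ.
  V = {}: π^{-1}(V) = ∅ ∈ τ ✓.
  V = {[h=j]}: π^{-1}(V) = {h, j} ∉ τ ✗.
  V = {[i=k]}: π^{-1}(V) = {i, k} ∈ τ ✓.
  V = {[h=j], [i=k]}: π^{-1}(V) = {h, i, j, k} ∈ τ ✓.
  V = {[l]}: π^{-1}(V) = {l} ∉ τ ✗.
  V = {[h=j], [l]}: π^{-1}(V) = {h, j, l} ∉ τ ✗.
  V = {[i=k], [l]}: π^{-1}(V) = {i, k, l} ∉ τ ✗.
  V = {[h=j], [i=k], [l]}: π^{-1}(V) = {h, i, j, k, l} ∈ τ ✓.
Open sets in the quotient: τ_Q = {{}, {[i=k]}, {[h=j], [i=k]}, {[h=j], [i=k], [l]}} (4 elements).


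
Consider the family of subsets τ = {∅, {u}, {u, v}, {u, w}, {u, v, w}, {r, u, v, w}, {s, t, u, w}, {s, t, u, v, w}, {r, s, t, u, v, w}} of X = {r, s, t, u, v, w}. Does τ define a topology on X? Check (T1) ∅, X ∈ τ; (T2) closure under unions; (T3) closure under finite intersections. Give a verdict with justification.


τ IS a topology on X.

Axiom (T1): ∅ ∈ τ? Yes; X ∈ τ? Yes.
Axiom (T2/T3): check pairwise unions and intersections of members of τ.
All pairwise intersections and unions checked — each lies in τ. Therefore τ satisfies (T1), (T2), (T3): it IS a topology on X.


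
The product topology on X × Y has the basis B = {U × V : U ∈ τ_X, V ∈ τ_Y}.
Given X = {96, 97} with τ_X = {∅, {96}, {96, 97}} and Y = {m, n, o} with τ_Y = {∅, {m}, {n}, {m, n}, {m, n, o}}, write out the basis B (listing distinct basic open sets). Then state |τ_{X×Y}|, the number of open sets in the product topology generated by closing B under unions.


Basis B = {∅ × ∅, {96} × {m}, {96} × {n}, {96} × {m, n}, {96, 97} × {m}, {96, 97} × {n}, {96} × {m, n, o}, {96, 97} × {m, n}, {96, 97} × {m, n, o}}; |τ_{X×Y}| = 14.

Enumerate products U × V with U ∈ τ_X, V ∈ τ_Y (deduplicated):
  ∅ × ∅ = {} (∅)
  {96} × {m} = {(96,m)}
  {96} × {n} = {(96,n)}
  {96} × {m, n} = {(96,m), (96,n)}
  {96, 97} × {m} = {(96,m), (97,m)}
  {96, 97} × {n} = {(96,n), (97,n)}
  {96} × {m, n, o} = {(96,m), (96,n), (96,o)}
  {96, 97} × {m, n} = {(96,m), (96,n), (97,m), (97,n)}
  {96, 97} × {m, n, o} = {(96,m), (96,n), (96,o), (97,m), (97,n), (97,o)}
These 9 distinct sets form the basis B.
Close under arbitrary unions to get τ_{X×Y}; counting gives |τ_{X×Y}| = 14.


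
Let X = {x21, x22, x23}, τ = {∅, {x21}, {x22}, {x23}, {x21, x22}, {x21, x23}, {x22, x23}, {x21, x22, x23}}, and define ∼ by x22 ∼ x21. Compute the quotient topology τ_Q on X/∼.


X/∼ = {[x21=x22], [x23]}; |τ_Q| = 4.

Equivalence classes: [x21=x22], [x23].
Quotient map π: X → X/∼ sends x21 ↦ [x21=x22], x22 ↦ [x21=x22], x23 ↦ [x23].
For each subset V ⊆ X/∼, compute π^{-1}(V) ⊆ X and check whether π^{-1}(V) ∈ τ. V is open in τ_Q iff π^{-1}(V) ∈ τ.
  V = {}: π^{-1}(V) = ∅ ∈ τ ✓.
  V = {[x21=x22]}: π^{-1}(V) = {x21, x22} ∈ τ ✓.
  V = {[x23]}: π^{-1}(V) = {x23} ∈ τ ✓.
  V = {[x21=x22], [x23]}: π^{-1}(V) = {x21, x22, x23} ∈ τ ✓.
Open sets in the quotient: τ_Q = {{}, {[x21=x22]}, {[x23]}, {[x21=x22], [x23]}} (4 elements).


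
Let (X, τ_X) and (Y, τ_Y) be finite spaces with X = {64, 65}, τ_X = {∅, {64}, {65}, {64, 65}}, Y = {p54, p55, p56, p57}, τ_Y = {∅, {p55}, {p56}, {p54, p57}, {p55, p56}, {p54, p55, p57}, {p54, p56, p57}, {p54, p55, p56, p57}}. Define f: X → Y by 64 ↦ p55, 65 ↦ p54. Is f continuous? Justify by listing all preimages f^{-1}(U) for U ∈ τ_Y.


f IS continuous.

Compute f^{-1}(U) for each U ∈ τ_Y:
  U = ∅: f^{-1}(U) = ∅ ∈ τ_X ✓.
  U = {p55}: f^{-1}(U) = {64} ∈ τ_X ✓.
  U = {p56}: f^{-1}(U) = ∅ ∈ τ_X ✓.
  U = {p54, p57}: f^{-1}(U) = {65} ∈ τ_X ✓.
  U = {p55, p56}: f^{-1}(U) = {64} ∈ τ_X ✓.
  U = {p54, p55, p57}: f^{-1}(U) = {64, 65} ∈ τ_X ✓.
  U = {p54, p56, p57}: f^{-1}(U) = {65} ∈ τ_X ✓.
  U = {p54, p55, p56, p57}: f^{-1}(U) = {64, 65} ∈ τ_X ✓.
Every preimage lies in τ_X, so f IS continuous.


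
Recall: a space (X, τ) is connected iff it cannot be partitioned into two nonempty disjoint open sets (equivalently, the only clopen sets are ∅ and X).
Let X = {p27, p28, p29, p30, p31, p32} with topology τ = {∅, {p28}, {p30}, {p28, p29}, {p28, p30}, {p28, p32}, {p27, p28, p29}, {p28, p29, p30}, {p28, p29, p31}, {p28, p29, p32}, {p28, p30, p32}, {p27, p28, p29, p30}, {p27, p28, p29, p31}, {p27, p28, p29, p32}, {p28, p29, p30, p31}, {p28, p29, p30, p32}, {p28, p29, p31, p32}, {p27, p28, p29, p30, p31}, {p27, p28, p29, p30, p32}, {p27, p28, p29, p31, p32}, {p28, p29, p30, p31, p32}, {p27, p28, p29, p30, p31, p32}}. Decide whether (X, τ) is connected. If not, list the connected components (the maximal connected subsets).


(X, τ) is disconnected; components = [{p30}, {p27, p28, p29, p31, p32}].

Find clopen sets (U ∈ τ with X ∖ U ∈ τ):
  U = ∅, X ∖ U = {p27, p28, p29, p30, p31, p32} — both open, so U is clopen.
  U = {p30}, X ∖ U = {p27, p28, p29, p31, p32} — both open, so U is clopen.
  U = {p27, p28, p29, p31, p32}, X ∖ U = {p30} — both open, so U is clopen.
  U = {p27, p28, p29, p30, p31, p32}, X ∖ U = ∅ — both open, so U is clopen.
Nontrivial clopen(s) exist: e.g. {p30}. So (X, τ) is disconnected.
Compute connected components by grouping points that agree on all clopens:
  component: {p30}
  component: {p27, p28, p29, p31, p32}


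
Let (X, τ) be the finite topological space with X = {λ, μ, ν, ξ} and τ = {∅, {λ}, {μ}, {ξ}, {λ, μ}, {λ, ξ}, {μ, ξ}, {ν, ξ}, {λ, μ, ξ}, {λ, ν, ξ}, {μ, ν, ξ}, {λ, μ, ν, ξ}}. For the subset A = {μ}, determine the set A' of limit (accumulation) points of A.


A' = ∅

For each x ∈ X, list the open sets U ∈ τ with x ∈ U, then check whether U ∩ (A ∖ {x}) ≠ ∅ for every such U.
  x = λ: open {λ} ∋ x has {λ} ∩ (A ∖ {λ}) = ∅, so x is NOT a limit point.
  x = μ: open {μ} ∋ x has {μ} ∩ (A ∖ {μ}) = ∅, so x is NOT a limit point.
  x = ν: open {ν, ξ} ∋ x has {ν, ξ} ∩ (A ∖ {ν}) = ∅, so x is NOT a limit point.
  x = ξ: open {ξ} ∋ x has {ξ} ∩ (A ∖ {ξ}) = ∅, so x is NOT a limit point.
Collecting: A' = ∅.


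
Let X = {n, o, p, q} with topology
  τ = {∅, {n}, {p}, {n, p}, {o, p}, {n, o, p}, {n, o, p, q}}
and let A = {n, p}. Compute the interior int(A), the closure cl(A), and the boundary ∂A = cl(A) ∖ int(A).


int(A) = {n, p}, cl(A) = {n, o, p, q}, ∂A = {o, q}.

Closed sets in (X, τ) are complements of opens:
  closed(X, τ) = {∅, {q}, {n, q}, {o, q}, {n, o, q}, {o, p, q}, {n, o, p, q}}.
int(A) = ⋃ {U ∈ τ : U ⊆ A}. Opens contained in A: ∅, {n}, {p}, {n, p}.
Taking the union of these: int(A) = {n, p}.
cl(A) = ⋂ {C closed : A ⊆ C}. Closed sets containing A: {n, o, p, q}.
Intersecting these: cl(A) = {n, o, p, q}.
∂A = cl(A) ∖ int(A) = {n, o, p, q} ∖ {n, p} = {o, q}.


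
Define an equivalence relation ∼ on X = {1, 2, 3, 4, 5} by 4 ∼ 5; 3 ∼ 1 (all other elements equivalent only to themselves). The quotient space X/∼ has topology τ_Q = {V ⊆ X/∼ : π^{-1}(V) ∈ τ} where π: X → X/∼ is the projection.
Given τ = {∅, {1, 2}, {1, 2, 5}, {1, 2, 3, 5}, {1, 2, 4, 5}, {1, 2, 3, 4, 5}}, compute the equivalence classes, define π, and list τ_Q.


X/∼ = {[1=3], [2], [4=5]}; |τ_Q| = 2.

Equivalence classes: [1=3], [2], [4=5].
Quotient map π: X → X/∼ sends 1 ↦ [1=3], 2 ↦ [2], 3 ↦ [1=3], 4 ↦ [4=5], 5 ↦ [4=5].
For each subset V ⊆ X/∼, compute π^{-1}(V) ⊆ X and check whether π^{-1}(V) ∈ τ. V is open in τ_Q iff π^{-1}(V) ∈ τ.
  V = {}: π^{-1}(V) = ∅ ∈ τ ✓.
  V = {[1=3]}: π^{-1}(V) = {1, 3} ∉ τ ✗.
  V = {[2]}: π^{-1}(V) = {2} ∉ τ ✗.
  V = {[1=3], [2]}: π^{-1}(V) = {1, 2, 3} ∉ τ ✗.
  V = {[4=5]}: π^{-1}(V) = {4, 5} ∉ τ ✗.
  V = {[1=3], [4=5]}: π^{-1}(V) = {1, 3, 4, 5} ∉ τ ✗.
  V = {[2], [4=5]}: π^{-1}(V) = {2, 4, 5} ∉ τ ✗.
  V = {[1=3], [2], [4=5]}: π^{-1}(V) = {1, 2, 3, 4, 5} ∈ τ ✓.
Open sets in the quotient: τ_Q = {{}, {[1=3], [2], [4=5]}} (2 elements).


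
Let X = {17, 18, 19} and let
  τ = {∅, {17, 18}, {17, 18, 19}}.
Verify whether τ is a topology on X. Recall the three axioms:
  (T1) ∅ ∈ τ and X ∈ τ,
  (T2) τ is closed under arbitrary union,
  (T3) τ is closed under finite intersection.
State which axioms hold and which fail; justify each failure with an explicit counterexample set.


τ IS a topology on X.

Axiom (T1): ∅ ∈ τ? Yes; X ∈ τ? Yes.
Axiom (T2/T3): check pairwise unions and intersections of members of τ.
All pairwise intersections and unions checked — each lies in τ. Therefore τ satisfies (T1), (T2), (T3): it IS a topology on X.


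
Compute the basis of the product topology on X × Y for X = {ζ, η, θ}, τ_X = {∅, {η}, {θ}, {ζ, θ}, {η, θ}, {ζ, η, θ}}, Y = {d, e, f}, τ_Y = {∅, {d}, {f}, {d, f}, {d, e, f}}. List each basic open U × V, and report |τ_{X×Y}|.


Basis B = {∅ × ∅, {η} × {d}, {η} × {f}, {θ} × {d}, {θ} × {f}, {ζ, θ} × {d}, {ζ, θ} × {f}, {η} × {d, f}, {η, θ} × {d}, {η, θ} × {f}, {θ} × {d, f}, {ζ, η, θ} × {d}, {ζ, η, θ} × {f}, {η} × {d, e, f}, {θ} × {d, e, f}, {ζ, θ} × {d, f}, {η, θ} × {d, f}, {ζ, θ} × {d, e, f}, {ζ, η, θ} × {d, f}, {η, θ} × {d, e, f}, {ζ, η, θ} × {d, e, f}}; |τ_{X×Y}| = 70.

Enumerate products U × V with U ∈ τ_X, V ∈ τ_Y (deduplicated):
  ∅ × ∅ = {} (∅)
  {η} × {d} = {(η,d)}
  {η} × {f} = {(η,f)}
  {θ} × {d} = {(θ,d)}
  {θ} × {f} = {(θ,f)}
  {ζ, θ} × {d} = {(ζ,d), (θ,d)}
  {ζ, θ} × {f} = {(ζ,f), (θ,f)}
  {η} × {d, f} = {(η,d), (η,f)}
  {η, θ} × {d} = {(η,d), (θ,d)}
  {η, θ} × {f} = {(η,f), (θ,f)}
  {θ} × {d, f} = {(θ,d), (θ,f)}
  {ζ, η, θ} × {d} = {(ζ,d), (η,d), (θ,d)}
  {ζ, η, θ} × {f} = {(ζ,f), (η,f), (θ,f)}
  {η} × {d, e, f} = {(η,d), (η,e), (η,f)}
  {θ} × {d, e, f} = {(θ,d), (θ,e), (θ,f)}
  {ζ, θ} × {d, f} = {(ζ,d), (ζ,f), (θ,d), (θ,f)}
  {η, θ} × {d, f} = {(η,d), (η,f), (θ,d), (θ,f)}
  {ζ, θ} × {d, e, f} = {(ζ,d), (ζ,e), (ζ,f), (θ,d), (θ,e), (θ,f)}
  {ζ, η, θ} × {d, f} = {(ζ,d), (ζ,f), (η,d), (η,f), (θ,d), (θ,f)}
  {η, θ} × {d, e, f} = {(η,d), (η,e), (η,f), (θ,d), (θ,e), (θ,f)}
  {ζ, η, θ} × {d, e, f} = {(ζ,d), (ζ,e), (ζ,f), (η,d), (η,e), (η,f), (θ,d), (θ,e), (θ,f)}
These 21 distinct sets form the basis B.
Close under arbitrary unions to get τ_{X×Y}; counting gives |τ_{X×Y}| = 70.


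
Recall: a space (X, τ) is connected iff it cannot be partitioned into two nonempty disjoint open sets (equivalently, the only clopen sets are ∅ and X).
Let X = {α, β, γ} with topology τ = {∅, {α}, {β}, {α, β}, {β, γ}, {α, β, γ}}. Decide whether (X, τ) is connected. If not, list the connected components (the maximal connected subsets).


(X, τ) is disconnected; components = [{α}, {β, γ}].

Find clopen sets (U ∈ τ with X ∖ U ∈ τ):
  U = ∅, X ∖ U = {α, β, γ} — both open, so U is clopen.
  U = {α}, X ∖ U = {β, γ} — both open, so U is clopen.
  U = {β, γ}, X ∖ U = {α} — both open, so U is clopen.
  U = {α, β, γ}, X ∖ U = ∅ — both open, so U is clopen.
Nontrivial clopen(s) exist: e.g. {β, γ}. So (X, τ) is disconnected.
Compute connected components by grouping points that agree on all clopens:
  component: {α}
  component: {β, γ}


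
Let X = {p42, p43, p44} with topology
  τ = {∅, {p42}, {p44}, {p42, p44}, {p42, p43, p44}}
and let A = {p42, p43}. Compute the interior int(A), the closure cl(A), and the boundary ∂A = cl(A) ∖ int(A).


int(A) = {p42}, cl(A) = {p42, p43}, ∂A = {p43}.

Closed sets in (X, τ) are complements of opens:
  closed(X, τ) = {∅, {p43}, {p42, p43}, {p43, p44}, {p42, p43, p44}}.
int(A) = ⋃ {U ∈ τ : U ⊆ A}. Opens contained in A: ∅, {p42}.
Taking the union of these: int(A) = {p42}.
cl(A) = ⋂ {C closed : A ⊆ C}. Closed sets containing A: {p42, p43}, {p42, p43, p44}.
Intersecting these: cl(A) = {p42, p43}.
∂A = cl(A) ∖ int(A) = {p42, p43} ∖ {p42} = {p43}.


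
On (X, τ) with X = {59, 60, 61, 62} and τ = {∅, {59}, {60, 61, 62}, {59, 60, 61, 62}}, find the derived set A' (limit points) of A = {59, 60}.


A' = {61, 62}

For each x ∈ X, list the open sets U ∈ τ with x ∈ U, then check whether U ∩ (A ∖ {x}) ≠ ∅ for every such U.
  x = 59: open {59} ∋ x has {59} ∩ (A ∖ {59}) = ∅, so x is NOT a limit point.
  x = 60: open {60, 61, 62} ∋ x has {60, 61, 62} ∩ (A ∖ {60}) = ∅, so x is NOT a limit point.
  x = 61: opens ∋ x are {60, 61, 62}, {59, 60, 61, 62}; each meets A ∖ {61}, so x IS a limit point.
  x = 62: opens ∋ x are {60, 61, 62}, {59, 60, 61, 62}; each meets A ∖ {62}, so x IS a limit point.
Collecting: A' = {61, 62}.


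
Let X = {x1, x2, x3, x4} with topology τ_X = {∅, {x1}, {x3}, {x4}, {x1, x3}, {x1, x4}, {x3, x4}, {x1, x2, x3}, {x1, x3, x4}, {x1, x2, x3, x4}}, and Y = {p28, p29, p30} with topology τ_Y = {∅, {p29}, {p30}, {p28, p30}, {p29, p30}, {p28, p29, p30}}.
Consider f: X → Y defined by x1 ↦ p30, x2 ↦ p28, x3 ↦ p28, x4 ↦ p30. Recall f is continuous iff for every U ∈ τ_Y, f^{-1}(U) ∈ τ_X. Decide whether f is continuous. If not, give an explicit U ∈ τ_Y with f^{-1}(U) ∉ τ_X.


f IS continuous.

Compute f^{-1}(U) for each U ∈ τ_Y:
  U = ∅: f^{-1}(U) = ∅ ∈ τ_X ✓.
  U = {p29}: f^{-1}(U) = ∅ ∈ τ_X ✓.
  U = {p30}: f^{-1}(U) = {x1, x4} ∈ τ_X ✓.
  U = {p28, p30}: f^{-1}(U) = {x1, x2, x3, x4} ∈ τ_X ✓.
  U = {p29, p30}: f^{-1}(U) = {x1, x4} ∈ τ_X ✓.
  U = {p28, p29, p30}: f^{-1}(U) = {x1, x2, x3, x4} ∈ τ_X ✓.
Every preimage lies in τ_X, so f IS continuous.


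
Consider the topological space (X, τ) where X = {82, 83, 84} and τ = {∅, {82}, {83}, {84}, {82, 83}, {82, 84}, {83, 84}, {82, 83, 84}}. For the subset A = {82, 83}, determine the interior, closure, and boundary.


int(A) = {82, 83}, cl(A) = {82, 83}, ∂A = ∅.

Closed sets in (X, τ) are complements of opens:
  closed(X, τ) = {∅, {82}, {83}, {84}, {82, 83}, {82, 84}, {83, 84}, {82, 83, 84}}.
int(A) = ⋃ {U ∈ τ : U ⊆ A}. Opens contained in A: ∅, {82}, {83}, {82, 83}.
Taking the union of these: int(A) = {82, 83}.
cl(A) = ⋂ {C closed : A ⊆ C}. Closed sets containing A: {82, 83}, {82, 83, 84}.
Intersecting these: cl(A) = {82, 83}.
∂A = cl(A) ∖ int(A) = {82, 83} ∖ {82, 83} = ∅.


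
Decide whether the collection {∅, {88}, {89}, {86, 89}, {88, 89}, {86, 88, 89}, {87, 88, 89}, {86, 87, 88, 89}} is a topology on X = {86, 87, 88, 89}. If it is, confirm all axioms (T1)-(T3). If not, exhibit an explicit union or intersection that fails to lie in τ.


τ IS a topology on X.

Axiom (T1): ∅ ∈ τ? Yes; X ∈ τ? Yes.
Axiom (T2/T3): check pairwise unions and intersections of members of τ.
All pairwise intersections and unions checked — each lies in τ. Therefore τ satisfies (T1), (T2), (T3): it IS a topology on X.


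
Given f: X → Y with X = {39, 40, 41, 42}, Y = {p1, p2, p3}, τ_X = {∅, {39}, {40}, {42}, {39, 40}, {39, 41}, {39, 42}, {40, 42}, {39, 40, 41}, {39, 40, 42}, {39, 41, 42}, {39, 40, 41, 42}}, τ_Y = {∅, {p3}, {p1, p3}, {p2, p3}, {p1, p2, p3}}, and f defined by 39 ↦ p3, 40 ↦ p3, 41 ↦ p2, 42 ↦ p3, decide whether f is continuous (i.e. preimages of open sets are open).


f IS continuous.

Compute f^{-1}(U) for each U ∈ τ_Y:
  U = ∅: f^{-1}(U) = ∅ ∈ τ_X ✓.
  U = {p3}: f^{-1}(U) = {39, 40, 42} ∈ τ_X ✓.
  U = {p1, p3}: f^{-1}(U) = {39, 40, 42} ∈ τ_X ✓.
  U = {p2, p3}: f^{-1}(U) = {39, 40, 41, 42} ∈ τ_X ✓.
  U = {p1, p2, p3}: f^{-1}(U) = {39, 40, 41, 42} ∈ τ_X ✓.
Every preimage lies in τ_X, so f IS continuous.


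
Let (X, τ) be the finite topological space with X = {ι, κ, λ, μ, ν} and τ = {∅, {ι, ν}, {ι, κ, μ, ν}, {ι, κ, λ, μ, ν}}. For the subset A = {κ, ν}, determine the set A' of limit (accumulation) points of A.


A' = {ι, κ, λ, μ}

For each x ∈ X, list the open sets U ∈ τ with x ∈ U, then check whether U ∩ (A ∖ {x}) ≠ ∅ for every such U.
  x = ι: opens ∋ x are {ι, ν}, {ι, κ, μ, ν}, {ι, κ, λ, μ, ν}; each meets A ∖ {ι}, so x IS a limit point.
  x = κ: opens ∋ x are {ι, κ, μ, ν}, {ι, κ, λ, μ, ν}; each meets A ∖ {κ}, so x IS a limit point.
  x = λ: opens ∋ x are {ι, κ, λ, μ, ν}; each meets A ∖ {λ}, so x IS a limit point.
  x = μ: opens ∋ x are {ι, κ, μ, ν}, {ι, κ, λ, μ, ν}; each meets A ∖ {μ}, so x IS a limit point.
  x = ν: open {ι, ν} ∋ x has {ι, ν} ∩ (A ∖ {ν}) = ∅, so x is NOT a limit point.
Collecting: A' = {ι, κ, λ, μ}.


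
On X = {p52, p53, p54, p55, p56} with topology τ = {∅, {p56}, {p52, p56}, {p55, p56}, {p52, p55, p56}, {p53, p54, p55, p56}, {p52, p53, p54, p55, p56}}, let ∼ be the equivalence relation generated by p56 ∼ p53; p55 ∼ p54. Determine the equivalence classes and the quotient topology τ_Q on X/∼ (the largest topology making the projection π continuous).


X/∼ = {[p52], [p53=p56], [p54=p55]}; |τ_Q| = 3.

Equivalence classes: [p52], [p53=p56], [p54=p55].
Quotient map π: X → X/∼ sends p52 ↦ [p52], p53 ↦ [p53=p56], p54 ↦ [p54=p55], p55 ↦ [p54=p55], p56 ↦ [p53=p56].
For each subset V ⊆ X/∼, compute π^{-1}(V) ⊆ X and check whether π^{-1}(V) ∈ τ. V is open in τ_Q iff π^{-1}(V) ∈ τ.
  V = {}: π^{-1}(V) = ∅ ∈ τ ✓.
  V = {[p52]}: π^{-1}(V) = {p52} ∉ τ ✗.
  V = {[p53=p56]}: π^{-1}(V) = {p53, p56} ∉ τ ✗.
  V = {[p52], [p53=p56]}: π^{-1}(V) = {p52, p53, p56} ∉ τ ✗.
  V = {[p54=p55]}: π^{-1}(V) = {p54, p55} ∉ τ ✗.
  V = {[p52], [p54=p55]}: π^{-1}(V) = {p52, p54, p55} ∉ τ ✗.
  V = {[p53=p56], [p54=p55]}: π^{-1}(V) = {p53, p54, p55, p56} ∈ τ ✓.
  V = {[p52], [p53=p56], [p54=p55]}: π^{-1}(V) = {p52, p53, p54, p55, p56} ∈ τ ✓.
Open sets in the quotient: τ_Q = {{}, {[p53=p56], [p54=p55]}, {[p52], [p53=p56], [p54=p55]}} (3 elements).


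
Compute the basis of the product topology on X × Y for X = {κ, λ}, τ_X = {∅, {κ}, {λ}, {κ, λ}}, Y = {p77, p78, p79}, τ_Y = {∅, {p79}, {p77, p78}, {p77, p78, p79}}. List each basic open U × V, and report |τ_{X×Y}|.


Basis B = {∅ × ∅, {κ} × {p79}, {λ} × {p79}, {κ} × {p77, p78}, {κ, λ} × {p79}, {λ} × {p77, p78}, {κ} × {p77, p78, p79}, {λ} × {p77, p78, p79}, {κ, λ} × {p77, p78}, {κ, λ} × {p77, p78, p79}}; |τ_{X×Y}| = 16.

Enumerate products U × V with U ∈ τ_X, V ∈ τ_Y (deduplicated):
  ∅ × ∅ = {} (∅)
  {κ} × {p79} = {(κ,p79)}
  {λ} × {p79} = {(λ,p79)}
  {κ} × {p77, p78} = {(κ,p77), (κ,p78)}
  {κ, λ} × {p79} = {(κ,p79), (λ,p79)}
  {λ} × {p77, p78} = {(λ,p77), (λ,p78)}
  {κ} × {p77, p78, p79} = {(κ,p77), (κ,p78), (κ,p79)}
  {λ} × {p77, p78, p79} = {(λ,p77), (λ,p78), (λ,p79)}
  {κ, λ} × {p77, p78} = {(κ,p77), (κ,p78), (λ,p77), (λ,p78)}
  {κ, λ} × {p77, p78, p79} = {(κ,p77), (κ,p78), (κ,p79), (λ,p77), (λ,p78), (λ,p79)}
These 10 distinct sets form the basis B.
Close under arbitrary unions to get τ_{X×Y}; counting gives |τ_{X×Y}| = 16.


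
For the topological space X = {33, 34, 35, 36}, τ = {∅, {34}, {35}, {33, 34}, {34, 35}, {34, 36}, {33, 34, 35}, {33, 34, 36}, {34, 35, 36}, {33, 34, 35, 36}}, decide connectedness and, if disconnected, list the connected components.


(X, τ) is disconnected; components = [{35}, {33, 34, 36}].

Find clopen sets (U ∈ τ with X ∖ U ∈ τ):
  U = ∅, X ∖ U = {33, 34, 35, 36} — both open, so U is clopen.
  U = {35}, X ∖ U = {33, 34, 36} — both open, so U is clopen.
  U = {33, 34, 36}, X ∖ U = {35} — both open, so U is clopen.
  U = {33, 34, 35, 36}, X ∖ U = ∅ — both open, so U is clopen.
Nontrivial clopen(s) exist: e.g. {33, 34, 36}. So (X, τ) is disconnected.
Compute connected components by grouping points that agree on all clopens:
  component: {35}
  component: {33, 34, 36}


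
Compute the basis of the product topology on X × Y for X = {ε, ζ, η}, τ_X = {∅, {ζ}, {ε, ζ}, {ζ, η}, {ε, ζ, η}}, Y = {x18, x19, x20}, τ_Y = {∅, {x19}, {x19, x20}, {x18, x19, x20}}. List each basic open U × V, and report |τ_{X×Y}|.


Basis B = {∅ × ∅, {ζ} × {x19}, {ε, ζ} × {x19}, {ζ} × {x19, x20}, {ζ, η} × {x19}, {ε, ζ, η} × {x19}, {ζ} × {x18, x19, x20}, {ε, ζ} × {x19, x20}, {ζ, η} × {x19, x20}, {ε, ζ} × {x18, x19, x20}, {ε, ζ, η} × {x19, x20}, {ζ, η} × {x18, x19, x20}, {ε, ζ, η} × {x18, x19, x20}}; |τ_{X×Y}| = 30.

Enumerate products U × V with U ∈ τ_X, V ∈ τ_Y (deduplicated):
  ∅ × ∅ = {} (∅)
  {ζ} × {x19} = {(ζ,x19)}
  {ε, ζ} × {x19} = {(ε,x19), (ζ,x19)}
  {ζ} × {x19, x20} = {(ζ,x19), (ζ,x20)}
  {ζ, η} × {x19} = {(ζ,x19), (η,x19)}
  {ε, ζ, η} × {x19} = {(ε,x19), (ζ,x19), (η,x19)}
  {ζ} × {x18, x19, x20} = {(ζ,x18), (ζ,x19), (ζ,x20)}
  {ε, ζ} × {x19, x20} = {(ε,x19), (ε,x20), (ζ,x19), (ζ,x20)}
  {ζ, η} × {x19, x20} = {(ζ,x19), (ζ,x20), (η,x19), (η,x20)}
  {ε, ζ} × {x18, x19, x20} = {(ε,x18), (ε,x19), (ε,x20), (ζ,x18), (ζ,x19), (ζ,x20)}
  {ε, ζ, η} × {x19, x20} = {(ε,x19), (ε,x20), (ζ,x19), (ζ,x20), (η,x19), (η,x20)}
  {ζ, η} × {x18, x19, x20} = {(ζ,x18), (ζ,x19), (ζ,x20), (η,x18), (η,x19), (η,x20)}
  {ε, ζ, η} × {x18, x19, x20} = {(ε,x18), (ε,x19), (ε,x20), (ζ,x18), (ζ,x19), (ζ,x20), (η,x18), (η,x19), (η,x20)}
These 13 distinct sets form the basis B.
Close under arbitrary unions to get τ_{X×Y}; counting gives |τ_{X×Y}| = 30.


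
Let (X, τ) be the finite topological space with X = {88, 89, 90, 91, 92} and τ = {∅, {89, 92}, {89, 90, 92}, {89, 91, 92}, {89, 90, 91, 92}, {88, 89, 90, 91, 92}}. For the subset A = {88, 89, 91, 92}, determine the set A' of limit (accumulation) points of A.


A' = {88, 89, 90, 91, 92}

For each x ∈ X, list the open sets U ∈ τ with x ∈ U, then check whether U ∩ (A ∖ {x}) ≠ ∅ for every such U.
  x = 88: opens ∋ x are {88, 89, 90, 91, 92}; each meets A ∖ {88}, so x IS a limit point.
  x = 89: opens ∋ x are {89, 92}, {89, 90, 92}, {89, 91, 92}, {89, 90, 91, 92}, {88, 89, 90, 91, 92}; each meets A ∖ {89}, so x IS a limit point.
  x = 90: opens ∋ x are {89, 90, 92}, {89, 90, 91, 92}, {88, 89, 90, 91, 92}; each meets A ∖ {90}, so x IS a limit point.
  x = 91: opens ∋ x are {89, 91, 92}, {89, 90, 91, 92}, {88, 89, 90, 91, 92}; each meets A ∖ {91}, so x IS a limit point.
  x = 92: opens ∋ x are {89, 92}, {89, 90, 92}, {89, 91, 92}, {89, 90, 91, 92}, {88, 89, 90, 91, 92}; each meets A ∖ {92}, so x IS a limit point.
Collecting: A' = {88, 89, 90, 91, 92}.


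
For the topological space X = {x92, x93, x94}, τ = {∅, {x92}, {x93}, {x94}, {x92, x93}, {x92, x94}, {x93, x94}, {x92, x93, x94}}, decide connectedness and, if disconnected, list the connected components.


(X, τ) is disconnected; components = [{x92}, {x93}, {x94}].

Find clopen sets (U ∈ τ with X ∖ U ∈ τ):
  U = ∅, X ∖ U = {x92, x93, x94} — both open, so U is clopen.
  U = {x92}, X ∖ U = {x93, x94} — both open, so U is clopen.
  U = {x93}, X ∖ U = {x92, x94} — both open, so U is clopen.
  U = {x94}, X ∖ U = {x92, x93} — both open, so U is clopen.
  U = {x92, x93}, X ∖ U = {x94} — both open, so U is clopen.
  U = {x92, x94}, X ∖ U = {x93} — both open, so U is clopen.
  U = {x93, x94}, X ∖ U = {x92} — both open, so U is clopen.
  U = {x92, x93, x94}, X ∖ U = ∅ — both open, so U is clopen.
Nontrivial clopen(s) exist: e.g. {x94}. So (X, τ) is disconnected.
Compute connected components by grouping points that agree on all clopens:
  component: {x92}
  component: {x93}
  component: {x94}


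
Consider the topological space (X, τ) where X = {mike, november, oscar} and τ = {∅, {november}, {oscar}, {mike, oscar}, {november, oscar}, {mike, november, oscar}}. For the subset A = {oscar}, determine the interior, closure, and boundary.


int(A) = {oscar}, cl(A) = {mike, oscar}, ∂A = {mike}.

Closed sets in (X, τ) are complements of opens:
  closed(X, τ) = {∅, {mike}, {november}, {mike, november}, {mike, oscar}, {mike, november, oscar}}.
int(A) = ⋃ {U ∈ τ : U ⊆ A}. Opens contained in A: ∅, {oscar}.
Taking the union of these: int(A) = {oscar}.
cl(A) = ⋂ {C closed : A ⊆ C}. Closed sets containing A: {mike, oscar}, {mike, november, oscar}.
Intersecting these: cl(A) = {mike, oscar}.
∂A = cl(A) ∖ int(A) = {mike, oscar} ∖ {oscar} = {mike}.


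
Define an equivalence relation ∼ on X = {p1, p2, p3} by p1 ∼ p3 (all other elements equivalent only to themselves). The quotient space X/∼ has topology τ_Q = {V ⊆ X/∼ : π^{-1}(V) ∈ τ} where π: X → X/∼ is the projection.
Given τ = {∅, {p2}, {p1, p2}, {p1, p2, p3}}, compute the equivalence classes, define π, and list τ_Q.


X/∼ = {[p1=p3], [p2]}; |τ_Q| = 3.

Equivalence classes: [p1=p3], [p2].
Quotient map π: X → X/∼ sends p1 ↦ [p1=p3], p2 ↦ [p2], p3 ↦ [p1=p3].
For each subset V ⊆ X/∼, compute π^{-1}(V) ⊆ X and check whether π^{-1}(V) ∈ τ. V is open in τ_Q iff π^{-1}(V) ∈ τ.
  V = {}: π^{-1}(V) = ∅ ∈ τ ✓.
  V = {[p1=p3]}: π^{-1}(V) = {p1, p3} ∉ τ ✗.
  V = {[p2]}: π^{-1}(V) = {p2} ∈ τ ✓.
  V = {[p1=p3], [p2]}: π^{-1}(V) = {p1, p2, p3} ∈ τ ✓.
Open sets in the quotient: τ_Q = {{}, {[p2]}, {[p1=p3], [p2]}} (3 elements).


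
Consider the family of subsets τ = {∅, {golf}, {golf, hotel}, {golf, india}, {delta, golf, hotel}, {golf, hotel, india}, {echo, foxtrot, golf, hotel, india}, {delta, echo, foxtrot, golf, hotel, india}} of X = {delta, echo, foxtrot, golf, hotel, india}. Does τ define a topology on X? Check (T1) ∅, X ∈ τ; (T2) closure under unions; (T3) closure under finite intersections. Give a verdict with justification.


τ is NOT a topology on X.

Axiom (T1): ∅ ∈ τ? Yes; X ∈ τ? Yes.
Axiom (T2/T3): check pairwise unions and intersections of members of τ.
Counterexample for (T2): {golf, india} ∪ {delta, golf, hotel} = {delta, golf, hotel, india} ∉ τ. Therefore τ is NOT a topology.


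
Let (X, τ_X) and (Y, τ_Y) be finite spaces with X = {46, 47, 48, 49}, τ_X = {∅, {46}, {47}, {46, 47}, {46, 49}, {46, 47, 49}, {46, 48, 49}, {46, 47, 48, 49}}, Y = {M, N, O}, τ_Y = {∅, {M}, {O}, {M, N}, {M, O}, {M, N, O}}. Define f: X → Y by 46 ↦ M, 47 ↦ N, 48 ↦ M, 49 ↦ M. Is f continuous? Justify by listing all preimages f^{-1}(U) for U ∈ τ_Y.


f IS continuous.

Compute f^{-1}(U) for each U ∈ τ_Y:
  U = ∅: f^{-1}(U) = ∅ ∈ τ_X ✓.
  U = {M}: f^{-1}(U) = {46, 48, 49} ∈ τ_X ✓.
  U = {O}: f^{-1}(U) = ∅ ∈ τ_X ✓.
  U = {M, N}: f^{-1}(U) = {46, 47, 48, 49} ∈ τ_X ✓.
  U = {M, O}: f^{-1}(U) = {46, 48, 49} ∈ τ_X ✓.
  U = {M, N, O}: f^{-1}(U) = {46, 47, 48, 49} ∈ τ_X ✓.
Every preimage lies in τ_X, so f IS continuous.


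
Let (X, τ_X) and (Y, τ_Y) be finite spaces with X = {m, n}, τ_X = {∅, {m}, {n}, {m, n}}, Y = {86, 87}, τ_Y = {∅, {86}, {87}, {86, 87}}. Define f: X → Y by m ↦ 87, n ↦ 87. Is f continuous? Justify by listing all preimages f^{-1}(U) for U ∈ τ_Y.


f IS continuous.

Compute f^{-1}(U) for each U ∈ τ_Y:
  U = ∅: f^{-1}(U) = ∅ ∈ τ_X ✓.
  U = {86}: f^{-1}(U) = ∅ ∈ τ_X ✓.
  U = {87}: f^{-1}(U) = {m, n} ∈ τ_X ✓.
  U = {86, 87}: f^{-1}(U) = {m, n} ∈ τ_X ✓.
Every preimage lies in τ_X, so f IS continuous.


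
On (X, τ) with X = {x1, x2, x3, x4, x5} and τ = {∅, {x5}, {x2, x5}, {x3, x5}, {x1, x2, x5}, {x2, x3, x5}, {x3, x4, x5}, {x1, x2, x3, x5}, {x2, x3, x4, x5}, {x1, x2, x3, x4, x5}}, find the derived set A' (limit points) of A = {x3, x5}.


A' = {x1, x2, x3, x4}

For each x ∈ X, list the open sets U ∈ τ with x ∈ U, then check whether U ∩ (A ∖ {x}) ≠ ∅ for every such U.
  x = x1: opens ∋ x are {x1, x2, x5}, {x1, x2, x3, x5}, {x1, x2, x3, x4, x5}; each meets A ∖ {x1}, so x IS a limit point.
  x = x2: opens ∋ x are {x2, x5}, {x1, x2, x5}, {x2, x3, x5}, {x1, x2, x3, x5}, {x2, x3, x4, x5}, {x1, x2, x3, x4, x5}; each meets A ∖ {x2}, so x IS a limit point.
  x = x3: opens ∋ x are {x3, x5}, {x2, x3, x5}, {x3, x4, x5}, {x1, x2, x3, x5}, {x2, x3, x4, x5}, {x1, x2, x3, x4, x5}; each meets A ∖ {x3}, so x IS a limit point.
  x = x4: opens ∋ x are {x3, x4, x5}, {x2, x3, x4, x5}, {x1, x2, x3, x4, x5}; each meets A ∖ {x4}, so x IS a limit point.
  x = x5: open {x5} ∋ x has {x5} ∩ (A ∖ {x5}) = ∅, so x is NOT a limit point.
Collecting: A' = {x1, x2, x3, x4}.
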